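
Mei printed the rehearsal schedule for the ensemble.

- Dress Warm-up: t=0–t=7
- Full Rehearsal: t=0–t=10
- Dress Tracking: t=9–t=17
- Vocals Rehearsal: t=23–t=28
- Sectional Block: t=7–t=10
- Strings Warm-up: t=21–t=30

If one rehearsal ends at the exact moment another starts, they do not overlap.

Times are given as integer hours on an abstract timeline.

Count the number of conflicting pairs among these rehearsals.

5

Two intervals overlap when each starts before the other ends.
Sorted by start: Dress Warm-up, Full Rehearsal, Sectional Block, Dress Tracking, Strings Warm-up, Vocals Rehearsal.
Full Rehearsal starts before Dress Warm-up ends → Dress Warm-up and Full Rehearsal overlap.
Sectional Block starts exactly when Dress Warm-up ends (back-to-back, no overlap), so Dress Warm-up has no further overlaps.
Sectional Block starts before Full Rehearsal ends → Full Rehearsal and Sectional Block overlap.
Dress Tracking starts before Full Rehearsal ends → Full Rehearsal and Dress Tracking overlap.
Strings Warm-up starts after Full Rehearsal ends, so Full Rehearsal has no further overlaps.
Dress Tracking starts before Sectional Block ends → Sectional Block and Dress Tracking overlap.
Strings Warm-up starts after Sectional Block ends, so Sectional Block has no further overlaps.
Strings Warm-up starts after Dress Tracking ends, so Dress Tracking has no further overlaps.
Vocals Rehearsal starts before Strings Warm-up ends → Strings Warm-up and Vocals Rehearsal overlap.
Overlapping pairs: Dress Tracking & Full Rehearsal, Dress Tracking & Sectional Block, Dress Warm-up & Full Rehearsal, Full Rehearsal & Sectional Block, Strings Warm-up & Vocals Rehearsal — 5 in total.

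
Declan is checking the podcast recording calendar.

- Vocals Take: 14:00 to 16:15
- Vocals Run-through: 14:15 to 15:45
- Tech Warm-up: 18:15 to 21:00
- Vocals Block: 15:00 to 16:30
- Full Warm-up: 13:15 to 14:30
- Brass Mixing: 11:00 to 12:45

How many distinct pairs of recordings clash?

5

Sorted by start: Brass Mixing, Full Warm-up, Vocals Take, Vocals Run-through, Vocals Block, Tech Warm-up.
Full Warm-up starts after Brass Mixing ends, so Brass Mixing has no further overlaps.
Vocals Take starts before Full Warm-up ends → Full Warm-up and Vocals Take overlap.
Vocals Run-through starts before Full Warm-up ends → Full Warm-up and Vocals Run-through overlap.
Vocals Block starts after Full Warm-up ends, so Full Warm-up has no further overlaps.
Vocals Run-through starts before Vocals Take ends → Vocals Take and Vocals Run-through overlap.
Vocals Block starts before Vocals Take ends → Vocals Take and Vocals Block overlap.
Tech Warm-up starts after Vocals Take ends.
Vocals Block starts before Vocals Run-through ends → Vocals Run-through and Vocals Block overlap.
Tech Warm-up starts after Vocals Run-through ends.
Tech Warm-up starts after Vocals Block ends.
Overlapping pairs: Full Warm-up & Vocals Run-through, Full Warm-up & Vocals Take, Vocals Block & Vocals Run-through, Vocals Block & Vocals Take, Vocals Run-through & Vocals Take — 5 in total.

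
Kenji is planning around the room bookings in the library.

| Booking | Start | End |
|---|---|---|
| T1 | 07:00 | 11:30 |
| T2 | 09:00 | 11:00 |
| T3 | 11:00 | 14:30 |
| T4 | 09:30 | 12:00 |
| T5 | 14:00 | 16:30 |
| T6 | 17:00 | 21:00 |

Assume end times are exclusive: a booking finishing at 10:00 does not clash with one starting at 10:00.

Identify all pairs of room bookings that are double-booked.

T1 & T2, T1 & T3, T1 & T4, T2 & T4, T3 & T4, T3 & T5

Sorted by start: T1, T2, T4, T3, T5, T6.
T2 starts before T1 ends → T1 and T2 overlap.
T4 starts before T1 ends → T1 and T4 overlap.
T3 starts before T1 ends → T1 and T3 overlap.
T5 starts after T1 ends, so nothing later overlaps T1 either.
T4 starts before T2 ends → T2 and T4 overlap.
T3 starts exactly when T2 ends (back-to-back, no overlap), so nothing later overlaps T2 either.
T3 starts before T4 ends → T4 and T3 overlap.
T5 starts after T4 ends, so nothing later overlaps T4 either.
T5 starts before T3 ends → T3 and T5 overlap.
T6 starts after T3 ends.
T6 starts after T5 ends.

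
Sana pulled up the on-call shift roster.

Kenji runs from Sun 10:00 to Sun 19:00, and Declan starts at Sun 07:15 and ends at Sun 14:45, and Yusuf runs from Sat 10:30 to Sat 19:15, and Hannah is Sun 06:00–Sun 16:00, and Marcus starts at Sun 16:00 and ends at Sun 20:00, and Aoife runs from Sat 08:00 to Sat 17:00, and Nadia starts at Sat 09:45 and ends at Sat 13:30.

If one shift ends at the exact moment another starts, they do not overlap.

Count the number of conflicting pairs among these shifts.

7

Two intervals overlap when each starts before the other ends.
Sorted by start: Aoife, Nadia, Yusuf, Hannah, Declan, Kenji, Marcus.
Nadia starts before Aoife ends → Aoife and Nadia overlap.
Yusuf starts before Aoife ends → Aoife and Yusuf overlap.
Hannah starts after Aoife ends — done with Aoife.
Yusuf starts before Nadia ends → Nadia and Yusuf overlap.
Hannah starts after Nadia ends — done with Nadia.
Hannah starts after Yusuf ends — done with Yusuf.
Declan starts before Hannah ends → Hannah and Declan overlap.
Kenji starts before Hannah ends → Hannah and Kenji overlap.
Marcus starts exactly when Hannah ends (back-to-back, no overlap).
Kenji starts before Declan ends → Declan and Kenji overlap.
Marcus starts after Declan ends.
Marcus starts before Kenji ends → Kenji and Marcus overlap.
Overlapping pairs: Aoife & Nadia, Aoife & Yusuf, Declan & Hannah, Declan & Kenji, Hannah & Kenji, Kenji & Marcus, Nadia & Yusuf — 7 in total.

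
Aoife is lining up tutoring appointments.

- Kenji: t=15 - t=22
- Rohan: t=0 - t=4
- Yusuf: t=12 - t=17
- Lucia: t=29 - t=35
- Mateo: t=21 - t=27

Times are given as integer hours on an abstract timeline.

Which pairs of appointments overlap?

Kenji & Mateo, Kenji & Yusuf

Sorted by start: Rohan, Yusuf, Kenji, Mateo, Lucia.
Yusuf starts after Rohan ends; Rohan is clear from here.
Kenji starts before Yusuf ends → Yusuf and Kenji overlap.
Mateo starts after Yusuf ends; Yusuf is clear from here.
Mateo starts before Kenji ends → Kenji and Mateo overlap.
Lucia starts after Kenji ends.
Lucia starts after Mateo ends.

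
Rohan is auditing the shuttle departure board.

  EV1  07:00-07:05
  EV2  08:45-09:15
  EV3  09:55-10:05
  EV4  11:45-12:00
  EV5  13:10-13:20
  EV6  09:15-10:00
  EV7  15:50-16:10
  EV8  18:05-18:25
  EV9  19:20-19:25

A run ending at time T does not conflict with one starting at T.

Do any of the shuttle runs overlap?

Yes

Sorted by start: EV1, EV2, EV6, EV3, EV4, EV5, EV7, EV8, EV9.
EV2 starts after EV1 ends; EV1 is clear from here.
EV6 starts exactly when EV2 ends (back-to-back, no overlap); EV2 is clear from here.
EV3 starts before EV6 ends → EV6 and EV3 overlap.
That's a conflict, so the schedule is not conflict-free.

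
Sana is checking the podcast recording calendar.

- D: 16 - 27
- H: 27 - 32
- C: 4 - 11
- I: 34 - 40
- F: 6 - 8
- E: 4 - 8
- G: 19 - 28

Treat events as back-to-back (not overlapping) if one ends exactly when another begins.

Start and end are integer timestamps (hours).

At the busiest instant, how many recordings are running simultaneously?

Walk through starts and ends in time order (an end at T is processed before a start at T):
4 start C → 1
4 start E → 2
6 start F → 3
8 end E → 2
8 end F → 1
11 end C → 0
16 start D → 1
19 start G → 2
27 end D → 1
27 start H → 2
28 end G → 1
32 end H → 0
34 start I → 1
40 end I → 0
Peak is 3, at 6 (C, E, F).

3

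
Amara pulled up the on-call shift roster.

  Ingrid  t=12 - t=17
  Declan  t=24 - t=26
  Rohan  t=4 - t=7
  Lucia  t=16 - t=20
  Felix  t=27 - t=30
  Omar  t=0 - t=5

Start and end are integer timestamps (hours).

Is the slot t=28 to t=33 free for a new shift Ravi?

No — it overlaps Felix

Omar: ends t=5 at or before Ravi starts t=28 → clear.
Rohan: ends t=7 at or before Ravi starts t=28 → clear.
Ingrid: ends t=17 at or before Ravi starts t=28 → clear.
Lucia: ends t=20 at or before Ravi starts t=28 → clear.
Declan: ends t=26 at or before Ravi starts t=28 → clear.
Felix: starts t=27 before Ravi ends t=33, and ends t=30 after Ravi starts t=28 → overlap.
Ravi overlaps Felix.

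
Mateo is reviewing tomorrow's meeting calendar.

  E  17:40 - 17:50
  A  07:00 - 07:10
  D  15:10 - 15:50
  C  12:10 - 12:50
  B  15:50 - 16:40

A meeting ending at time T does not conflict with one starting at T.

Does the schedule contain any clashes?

Sorted by start: A, C, D, B, E.
C starts after A ends, so A has no further overlaps.
D starts after C ends, so C has no further overlaps.
B starts exactly when D ends (back-to-back, no overlap), so D has no further overlaps.
E starts after B ends.
Every pair is clear; the schedule has no overlaps.

No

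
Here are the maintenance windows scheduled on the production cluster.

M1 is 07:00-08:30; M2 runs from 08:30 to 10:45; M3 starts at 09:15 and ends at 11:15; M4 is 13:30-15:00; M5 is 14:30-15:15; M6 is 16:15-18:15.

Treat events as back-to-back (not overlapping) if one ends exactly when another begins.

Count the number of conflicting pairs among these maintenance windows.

Sorted by start: M1, M2, M3, M4, M5, M6.
M2 starts exactly when M1 ends (back-to-back, no overlap) — done with M1.
M3 starts before M2 ends → M2 and M3 overlap.
M4 starts after M2 ends — done with M2.
M4 starts after M3 ends — done with M3.
M5 starts before M4 ends → M4 and M5 overlap.
M6 starts after M4 ends.
M6 starts after M5 ends.
Overlapping pairs: M2 & M3, M4 & M5 — 2 in total.

2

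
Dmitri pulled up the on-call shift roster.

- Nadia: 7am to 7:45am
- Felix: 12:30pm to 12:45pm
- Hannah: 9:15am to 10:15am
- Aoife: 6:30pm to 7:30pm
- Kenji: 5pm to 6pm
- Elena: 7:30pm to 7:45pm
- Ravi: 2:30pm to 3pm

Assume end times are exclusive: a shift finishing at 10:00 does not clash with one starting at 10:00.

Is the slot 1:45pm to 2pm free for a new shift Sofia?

Yes — the slot is free

Nadia: ends 7:45am at or before Sofia starts 1:45pm → clear.
Hannah: ends 10:15am at or before Sofia starts 1:45pm → clear.
Felix: ends 12:45pm at or before Sofia starts 1:45pm → clear.
Ravi: starts 2:30pm at or after Sofia ends 2pm → clear.
Kenji: starts 5pm at or after Sofia ends 2pm → clear.
Aoife: starts 6:30pm at or after Sofia ends 2pm → clear.
Elena: starts 7:30pm at or after Sofia ends 2pm → clear.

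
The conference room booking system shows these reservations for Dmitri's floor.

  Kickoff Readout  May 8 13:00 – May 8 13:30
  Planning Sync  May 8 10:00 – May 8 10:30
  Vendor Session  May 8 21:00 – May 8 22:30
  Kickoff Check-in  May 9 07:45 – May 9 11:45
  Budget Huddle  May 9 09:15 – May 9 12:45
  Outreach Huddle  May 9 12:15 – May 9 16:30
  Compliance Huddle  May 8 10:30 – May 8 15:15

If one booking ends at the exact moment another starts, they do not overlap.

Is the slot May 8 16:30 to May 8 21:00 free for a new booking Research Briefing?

Planning Sync: ends May 8 10:30 at or before Research Briefing starts May 8 16:30 → clear.
Compliance Huddle: ends May 8 15:15 at or before Research Briefing starts May 8 16:30 → clear.
Kickoff Readout: ends May 8 13:30 at or before Research Briefing starts May 8 16:30 → clear.
Vendor Session: starts May 8 21:00 at or after Research Briefing ends May 8 21:00 → clear.
Kickoff Check-in: starts May 9 07:45 at or after Research Briefing ends May 8 21:00 → clear.
Budget Huddle: starts May 9 09:15 at or after Research Briefing ends May 8 21:00 → clear.
Outreach Huddle: starts May 9 12:15 at or after Research Briefing ends May 8 21:00 → clear.

Yes — the slot is free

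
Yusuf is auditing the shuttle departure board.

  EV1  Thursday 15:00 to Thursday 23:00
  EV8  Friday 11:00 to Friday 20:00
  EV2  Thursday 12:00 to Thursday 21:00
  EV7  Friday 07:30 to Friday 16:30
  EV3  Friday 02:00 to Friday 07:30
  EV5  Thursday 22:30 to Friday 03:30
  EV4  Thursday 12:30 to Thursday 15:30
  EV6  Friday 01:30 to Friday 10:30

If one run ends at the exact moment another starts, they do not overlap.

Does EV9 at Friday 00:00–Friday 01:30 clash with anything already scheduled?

EV2: ends Thursday 21:00 at or before EV9 starts Friday 00:00 → clear.
EV4: ends Thursday 15:30 at or before EV9 starts Friday 00:00 → clear.
EV1: ends Thursday 23:00 at or before EV9 starts Friday 00:00 → clear.
EV5: starts Thursday 22:30 before EV9 ends Friday 01:30, and ends Friday 03:30 after EV9 starts Friday 00:00 → overlap.
EV6: starts Friday 01:30 at or after EV9 ends Friday 01:30 → clear.
EV3: starts Friday 02:00 at or after EV9 ends Friday 01:30 → clear.
EV7: starts Friday 07:30 at or after EV9 ends Friday 01:30 → clear.
EV8: starts Friday 11:00 at or after EV9 ends Friday 01:30 → clear.
EV9 overlaps EV5.

Yes — it overlaps EV5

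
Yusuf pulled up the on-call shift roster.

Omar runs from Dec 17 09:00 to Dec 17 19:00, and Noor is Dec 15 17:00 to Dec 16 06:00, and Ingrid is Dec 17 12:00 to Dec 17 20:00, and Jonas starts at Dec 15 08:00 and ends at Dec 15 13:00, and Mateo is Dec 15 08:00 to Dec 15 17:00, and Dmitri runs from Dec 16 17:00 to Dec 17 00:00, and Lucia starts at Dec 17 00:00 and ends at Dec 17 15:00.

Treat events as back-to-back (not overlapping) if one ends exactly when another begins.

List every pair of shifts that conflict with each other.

Sorted by start: Mateo, Jonas, Noor, Dmitri, Lucia, Omar, Ingrid.
Jonas starts before Mateo ends → Mateo and Jonas overlap.
Noor starts exactly when Mateo ends (back-to-back, no overlap), so nothing later overlaps Mateo either.
Noor starts after Jonas ends, so nothing later overlaps Jonas either.
Dmitri starts after Noor ends, so nothing later overlaps Noor either.
Lucia starts exactly when Dmitri ends (back-to-back, no overlap), so nothing later overlaps Dmitri either.
Omar starts before Lucia ends → Lucia and Omar overlap.
Ingrid starts before Lucia ends → Lucia and Ingrid overlap.
Ingrid starts before Omar ends → Omar and Ingrid overlap.

Ingrid & Lucia, Ingrid & Omar, Jonas & Mateo, Lucia & Omar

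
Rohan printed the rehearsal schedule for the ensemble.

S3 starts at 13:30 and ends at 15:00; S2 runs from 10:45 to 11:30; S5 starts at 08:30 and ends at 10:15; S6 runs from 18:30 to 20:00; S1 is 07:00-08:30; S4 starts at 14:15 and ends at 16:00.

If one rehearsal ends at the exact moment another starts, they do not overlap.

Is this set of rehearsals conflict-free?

Sorted by start: S1, S5, S2, S3, S4, S6.
S5 starts exactly when S1 ends (back-to-back, no overlap) — done with S1.
S2 starts after S5 ends — done with S5.
S3 starts after S2 ends — done with S2.
S4 starts before S3 ends → S3 and S4 overlap.
That's a conflict, so the schedule is not conflict-free.

No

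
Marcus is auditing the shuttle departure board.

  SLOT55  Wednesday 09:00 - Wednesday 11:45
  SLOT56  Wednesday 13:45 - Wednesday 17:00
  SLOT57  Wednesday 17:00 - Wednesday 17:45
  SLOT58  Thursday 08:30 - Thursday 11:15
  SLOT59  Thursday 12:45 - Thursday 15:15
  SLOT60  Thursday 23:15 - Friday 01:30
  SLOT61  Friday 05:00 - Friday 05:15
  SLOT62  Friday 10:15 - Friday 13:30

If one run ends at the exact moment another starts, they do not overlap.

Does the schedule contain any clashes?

No

Check each pair: they overlap iff neither finishes before the other starts.
Sorted by start: SLOT55, SLOT56, SLOT57, SLOT58, SLOT59, SLOT60, SLOT61, SLOT62.
SLOT56 starts after SLOT55 ends, so nothing later overlaps SLOT55 either.
SLOT57 starts exactly when SLOT56 ends (back-to-back, no overlap), so nothing later overlaps SLOT56 either.
SLOT58 starts after SLOT57 ends, so nothing later overlaps SLOT57 either.
SLOT59 starts after SLOT58 ends, so nothing later overlaps SLOT58 either.
SLOT60 starts after SLOT59 ends, so nothing later overlaps SLOT59 either.
SLOT61 starts after SLOT60 ends, so nothing later overlaps SLOT60 either.
SLOT62 starts after SLOT61 ends.
Every pair is clear; the schedule has no overlaps.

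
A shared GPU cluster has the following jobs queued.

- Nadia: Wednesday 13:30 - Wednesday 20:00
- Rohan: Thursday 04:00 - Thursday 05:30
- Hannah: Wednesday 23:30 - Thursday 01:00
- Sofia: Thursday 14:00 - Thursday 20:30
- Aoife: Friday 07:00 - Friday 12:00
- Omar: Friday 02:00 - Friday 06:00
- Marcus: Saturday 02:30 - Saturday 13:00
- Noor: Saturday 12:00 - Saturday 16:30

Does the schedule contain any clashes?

Sorted by start: Nadia, Hannah, Rohan, Sofia, Omar, Aoife, Marcus, Noor.
Hannah starts after Nadia ends; Nadia is clear from here.
Rohan starts after Hannah ends; Hannah is clear from here.
Sofia starts after Rohan ends; Rohan is clear from here.
Omar starts after Sofia ends; Sofia is clear from here.
Aoife starts after Omar ends; Omar is clear from here.
Marcus starts after Aoife ends; Aoife is clear from here.
Noor starts before Marcus ends → Marcus and Noor overlap.
That's a conflict, so the schedule is not conflict-free.

Yes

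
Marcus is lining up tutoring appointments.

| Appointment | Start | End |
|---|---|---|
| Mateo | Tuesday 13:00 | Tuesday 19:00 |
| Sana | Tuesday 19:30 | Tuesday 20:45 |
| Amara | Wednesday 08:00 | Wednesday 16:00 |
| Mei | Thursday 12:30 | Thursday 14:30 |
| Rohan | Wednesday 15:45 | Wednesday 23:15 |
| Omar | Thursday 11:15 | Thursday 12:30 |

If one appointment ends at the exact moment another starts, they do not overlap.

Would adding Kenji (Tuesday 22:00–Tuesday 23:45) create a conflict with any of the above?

No — it doesn't clash with anything

Mateo: ends Tuesday 19:00 at or before Kenji starts Tuesday 22:00 → clear.
Sana: ends Tuesday 20:45 at or before Kenji starts Tuesday 22:00 → clear.
Amara: starts Wednesday 08:00 at or after Kenji ends Tuesday 23:45 → clear.
Rohan: starts Wednesday 15:45 at or after Kenji ends Tuesday 23:45 → clear.
Omar: starts Thursday 11:15 at or after Kenji ends Tuesday 23:45 → clear.
Mei: starts Thursday 12:30 at or after Kenji ends Tuesday 23:45 → clear.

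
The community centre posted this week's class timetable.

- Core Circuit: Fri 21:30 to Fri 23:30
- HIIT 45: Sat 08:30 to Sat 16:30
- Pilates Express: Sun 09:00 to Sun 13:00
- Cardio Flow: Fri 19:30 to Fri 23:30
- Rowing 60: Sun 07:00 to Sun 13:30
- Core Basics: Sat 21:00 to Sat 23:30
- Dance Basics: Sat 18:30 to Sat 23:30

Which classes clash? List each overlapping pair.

Cardio Flow & Core Circuit, Core Basics & Dance Basics, Pilates Express & Rowing 60

Sorted by start: Cardio Flow, Core Circuit, HIIT 45, Dance Basics, Core Basics, Rowing 60, Pilates Express.
Core Circuit starts before Cardio Flow ends → Cardio Flow and Core Circuit overlap.
HIIT 45 starts after Cardio Flow ends; Cardio Flow is clear from here.
HIIT 45 starts after Core Circuit ends; Core Circuit is clear from here.
Dance Basics starts after HIIT 45 ends; HIIT 45 is clear from here.
Core Basics starts before Dance Basics ends → Dance Basics and Core Basics overlap.
Rowing 60 starts after Dance Basics ends; Dance Basics is clear from here.
Rowing 60 starts after Core Basics ends; Core Basics is clear from here.
Pilates Express starts before Rowing 60 ends → Rowing 60 and Pilates Express overlap.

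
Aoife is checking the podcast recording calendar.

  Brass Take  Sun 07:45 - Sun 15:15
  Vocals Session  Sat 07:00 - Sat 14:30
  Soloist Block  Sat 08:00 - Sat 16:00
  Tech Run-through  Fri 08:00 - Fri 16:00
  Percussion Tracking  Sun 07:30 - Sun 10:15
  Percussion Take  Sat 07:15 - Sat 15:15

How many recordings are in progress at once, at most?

Sort all start/end points and keep a running count:
Fri 08:00 start Tech Run-through → 1
Fri 16:00 end Tech Run-through → 0
Sat 07:00 start Vocals Session → 1
Sat 07:15 start Percussion Take → 2
Sat 08:00 start Soloist Block → 3
Sat 14:30 end Vocals Session → 2
Sat 15:15 end Percussion Take → 1
Sat 16:00 end Soloist Block → 0
Sun 07:30 start Percussion Tracking → 1
Sun 07:45 start Brass Take → 2
Sun 10:15 end Percussion Tracking → 1
Sun 15:15 end Brass Take → 0
Peak is 3, at Sat 08:00 (Percussion Take, Soloist Block, Vocals Session).

3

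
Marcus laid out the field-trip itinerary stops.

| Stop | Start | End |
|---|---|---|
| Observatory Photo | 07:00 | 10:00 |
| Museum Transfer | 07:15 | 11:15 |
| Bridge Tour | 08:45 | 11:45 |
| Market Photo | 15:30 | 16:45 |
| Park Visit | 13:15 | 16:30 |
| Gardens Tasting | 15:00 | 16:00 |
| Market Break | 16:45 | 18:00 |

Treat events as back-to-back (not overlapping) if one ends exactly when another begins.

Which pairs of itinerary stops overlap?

Bridge Tour & Museum Transfer, Bridge Tour & Observatory Photo, Gardens Tasting & Market Photo, Gardens Tasting & Park Visit, Market Photo & Park Visit, Museum Transfer & Observatory Photo

Two intervals overlap when each starts before the other ends.
Sorted by start: Observatory Photo, Museum Transfer, Bridge Tour, Park Visit, Gardens Tasting, Market Photo, Market Break.
Museum Transfer starts before Observatory Photo ends → Observatory Photo and Museum Transfer overlap.
Bridge Tour starts before Observatory Photo ends → Observatory Photo and Bridge Tour overlap.
Park Visit starts after Observatory Photo ends, so Observatory Photo has no further overlaps.
Bridge Tour starts before Museum Transfer ends → Museum Transfer and Bridge Tour overlap.
Park Visit starts after Museum Transfer ends, so Museum Transfer has no further overlaps.
Park Visit starts after Bridge Tour ends, so Bridge Tour has no further overlaps.
Gardens Tasting starts before Park Visit ends → Park Visit and Gardens Tasting overlap.
Market Photo starts before Park Visit ends → Park Visit and Market Photo overlap.
Market Break starts after Park Visit ends.
Market Photo starts before Gardens Tasting ends → Gardens Tasting and Market Photo overlap.
Market Break starts after Gardens Tasting ends.
Market Break starts exactly when Market Photo ends (back-to-back, no overlap).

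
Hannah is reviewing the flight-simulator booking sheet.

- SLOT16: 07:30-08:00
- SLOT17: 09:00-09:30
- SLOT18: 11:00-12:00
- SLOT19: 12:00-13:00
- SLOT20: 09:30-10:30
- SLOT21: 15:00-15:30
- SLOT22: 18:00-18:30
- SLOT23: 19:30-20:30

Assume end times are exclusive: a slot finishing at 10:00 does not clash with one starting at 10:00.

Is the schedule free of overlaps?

Yes

Sorted by start: SLOT16, SLOT17, SLOT20, SLOT18, SLOT19, SLOT21, SLOT22, SLOT23.
SLOT17 starts after SLOT16 ends; SLOT16 is clear from here.
SLOT20 starts exactly when SLOT17 ends (back-to-back, no overlap); SLOT17 is clear from here.
SLOT18 starts after SLOT20 ends; SLOT20 is clear from here.
SLOT19 starts exactly when SLOT18 ends (back-to-back, no overlap); SLOT18 is clear from here.
SLOT21 starts after SLOT19 ends; SLOT19 is clear from here.
SLOT22 starts after SLOT21 ends; SLOT21 is clear from here.
SLOT23 starts after SLOT22 ends.
Every pair is clear; the schedule has no overlaps.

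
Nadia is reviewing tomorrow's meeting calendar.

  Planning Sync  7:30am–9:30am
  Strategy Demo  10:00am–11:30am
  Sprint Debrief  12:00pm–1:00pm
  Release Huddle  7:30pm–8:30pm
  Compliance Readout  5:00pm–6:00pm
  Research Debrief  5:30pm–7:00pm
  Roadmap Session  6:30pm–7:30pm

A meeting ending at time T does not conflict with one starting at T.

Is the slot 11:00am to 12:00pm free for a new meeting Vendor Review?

Planning Sync: ends 9:30am at or before Vendor Review starts 11:00am → clear.
Strategy Demo: starts 10:00am before Vendor Review ends 12:00pm, and ends 11:30am after Vendor Review starts 11:00am → overlap.
Sprint Debrief: starts 12:00pm at or after Vendor Review ends 12:00pm → clear.
Compliance Readout: starts 5:00pm at or after Vendor Review ends 12:00pm → clear.
Research Debrief: starts 5:30pm at or after Vendor Review ends 12:00pm → clear.
Roadmap Session: starts 6:30pm at or after Vendor Review ends 12:00pm → clear.
Release Huddle: starts 7:30pm at or after Vendor Review ends 12:00pm → clear.
Vendor Review overlaps Strategy Demo.

No — it overlaps Strategy Demo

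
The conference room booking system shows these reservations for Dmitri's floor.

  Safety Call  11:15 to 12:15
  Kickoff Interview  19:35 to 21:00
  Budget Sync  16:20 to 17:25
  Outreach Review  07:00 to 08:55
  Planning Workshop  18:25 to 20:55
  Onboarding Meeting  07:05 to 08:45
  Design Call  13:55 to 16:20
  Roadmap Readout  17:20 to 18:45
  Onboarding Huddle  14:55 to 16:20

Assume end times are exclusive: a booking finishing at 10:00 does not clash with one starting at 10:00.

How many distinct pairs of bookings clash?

5

Sorted by start: Outreach Review, Onboarding Meeting, Safety Call, Design Call, Onboarding Huddle, Budget Sync, Roadmap Readout, Planning Workshop, Kickoff Interview.
Onboarding Meeting starts before Outreach Review ends → Outreach Review and Onboarding Meeting overlap.
Safety Call starts after Outreach Review ends; Outreach Review is clear from here.
Safety Call starts after Onboarding Meeting ends; Onboarding Meeting is clear from here.
Design Call starts after Safety Call ends; Safety Call is clear from here.
Onboarding Huddle starts before Design Call ends → Design Call and Onboarding Huddle overlap.
Budget Sync starts exactly when Design Call ends (back-to-back, no overlap); Design Call is clear from here.
Budget Sync starts exactly when Onboarding Huddle ends (back-to-back, no overlap); Onboarding Huddle is clear from here.
Roadmap Readout starts before Budget Sync ends → Budget Sync and Roadmap Readout overlap.
Planning Workshop starts after Budget Sync ends; Budget Sync is clear from here.
Planning Workshop starts before Roadmap Readout ends → Roadmap Readout and Planning Workshop overlap.
Kickoff Interview starts after Roadmap Readout ends.
Kickoff Interview starts before Planning Workshop ends → Planning Workshop and Kickoff Interview overlap.
Overlapping pairs: Budget Sync & Roadmap Readout, Design Call & Onboarding Huddle, Kickoff Interview & Planning Workshop, Onboarding Meeting & Outreach Review, Planning Workshop & Roadmap Readout — 5 in total.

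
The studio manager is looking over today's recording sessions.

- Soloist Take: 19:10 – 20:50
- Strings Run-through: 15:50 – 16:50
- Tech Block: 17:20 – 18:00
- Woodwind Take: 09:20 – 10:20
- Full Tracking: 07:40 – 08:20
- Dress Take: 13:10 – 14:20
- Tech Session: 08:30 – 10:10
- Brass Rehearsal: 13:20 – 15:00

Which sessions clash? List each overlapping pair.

Sorted by start: Full Tracking, Tech Session, Woodwind Take, Dress Take, Brass Rehearsal, Strings Run-through, Tech Block, Soloist Take.
Tech Session starts after Full Tracking ends; Full Tracking is clear from here.
Woodwind Take starts before Tech Session ends → Tech Session and Woodwind Take overlap.
Dress Take starts after Tech Session ends; Tech Session is clear from here.
Dress Take starts after Woodwind Take ends; Woodwind Take is clear from here.
Brass Rehearsal starts before Dress Take ends → Dress Take and Brass Rehearsal overlap.
Strings Run-through starts after Dress Take ends; Dress Take is clear from here.
Strings Run-through starts after Brass Rehearsal ends; Brass Rehearsal is clear from here.
Tech Block starts after Strings Run-through ends; Strings Run-through is clear from here.
Soloist Take starts after Tech Block ends.

Brass Rehearsal & Dress Take, Tech Session & Woodwind Take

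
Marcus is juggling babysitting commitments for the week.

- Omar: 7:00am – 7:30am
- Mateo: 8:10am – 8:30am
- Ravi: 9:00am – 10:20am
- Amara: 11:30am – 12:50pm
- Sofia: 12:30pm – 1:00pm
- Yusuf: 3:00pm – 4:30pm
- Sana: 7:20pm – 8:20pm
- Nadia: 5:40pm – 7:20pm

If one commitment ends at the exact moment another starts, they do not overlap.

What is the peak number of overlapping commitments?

Sort all start/end points and keep a running count:
7:00am start Omar → 1
7:30am end Omar → 0
8:10am start Mateo → 1
8:30am end Mateo → 0
9:00am start Ravi → 1
10:20am end Ravi → 0
11:30am start Amara → 1
12:30pm start Sofia → 2
12:50pm end Amara → 1
1:00pm end Sofia → 0
3:00pm start Yusuf → 1
4:30pm end Yusuf → 0
5:40pm start Nadia → 1
7:20pm end Nadia → 0
7:20pm start Sana → 1
8:20pm end Sana → 0
Peak is 2, at 12:30pm (Amara, Sofia).

2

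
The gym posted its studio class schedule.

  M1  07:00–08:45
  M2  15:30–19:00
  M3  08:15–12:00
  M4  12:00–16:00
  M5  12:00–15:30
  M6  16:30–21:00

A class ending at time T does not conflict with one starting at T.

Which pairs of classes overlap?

Sorted by start: M1, M3, M4, M5, M2, M6.
M3 starts before M1 ends → M1 and M3 overlap.
M4 starts after M1 ends — done with M1.
M4 starts exactly when M3 ends (back-to-back, no overlap) — done with M3.
M5 starts before M4 ends → M4 and M5 overlap.
M2 starts before M4 ends → M4 and M2 overlap.
M6 starts after M4 ends.
M2 starts exactly when M5 ends (back-to-back, no overlap) — done with M5.
M6 starts before M2 ends → M2 and M6 overlap.

M1 & M3, M2 & M4, M2 & M6, M4 & M5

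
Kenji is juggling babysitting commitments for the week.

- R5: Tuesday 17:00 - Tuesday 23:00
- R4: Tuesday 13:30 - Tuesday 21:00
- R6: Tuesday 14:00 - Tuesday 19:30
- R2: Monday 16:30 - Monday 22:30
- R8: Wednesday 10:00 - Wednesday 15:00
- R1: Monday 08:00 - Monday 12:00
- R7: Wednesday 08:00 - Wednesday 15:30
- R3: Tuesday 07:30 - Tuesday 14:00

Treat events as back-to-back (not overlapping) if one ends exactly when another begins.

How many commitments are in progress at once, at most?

Sweep the timeline, counting +1 at each start and −1 at each end (ends before starts at a tie):
Monday 08:00 start R1 → 1
Monday 12:00 end R1 → 0
Monday 16:30 start R2 → 1
Monday 22:30 end R2 → 0
Tuesday 07:30 start R3 → 1
Tuesday 13:30 start R4 → 2
Tuesday 14:00 end R3 → 1
Tuesday 14:00 start R6 → 2
Tuesday 17:00 start R5 → 3
Tuesday 19:30 end R6 → 2
Tuesday 21:00 end R4 → 1
Tuesday 23:00 end R5 → 0
Wednesday 08:00 start R7 → 1
Wednesday 10:00 start R8 → 2
Wednesday 15:00 end R8 → 1
Wednesday 15:30 end R7 → 0
Peak is 3, at Tuesday 17:00 (R4, R5, R6).

3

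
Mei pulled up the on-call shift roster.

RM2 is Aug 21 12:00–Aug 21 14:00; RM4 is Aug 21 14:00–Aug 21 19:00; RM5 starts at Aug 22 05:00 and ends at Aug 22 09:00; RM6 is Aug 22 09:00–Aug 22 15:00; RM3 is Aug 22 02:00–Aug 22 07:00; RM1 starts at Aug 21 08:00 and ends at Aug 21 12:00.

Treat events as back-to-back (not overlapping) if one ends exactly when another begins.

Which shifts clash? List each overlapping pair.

Two intervals overlap when each starts before the other ends.
Sorted by start: RM1, RM2, RM4, RM3, RM5, RM6.
RM2 starts exactly when RM1 ends (back-to-back, no overlap), so RM1 has no further overlaps.
RM4 starts exactly when RM2 ends (back-to-back, no overlap), so RM2 has no further overlaps.
RM3 starts after RM4 ends, so RM4 has no further overlaps.
RM5 starts before RM3 ends → RM3 and RM5 overlap.
RM6 starts after RM3 ends.
RM6 starts exactly when RM5 ends (back-to-back, no overlap).

RM3 & RM5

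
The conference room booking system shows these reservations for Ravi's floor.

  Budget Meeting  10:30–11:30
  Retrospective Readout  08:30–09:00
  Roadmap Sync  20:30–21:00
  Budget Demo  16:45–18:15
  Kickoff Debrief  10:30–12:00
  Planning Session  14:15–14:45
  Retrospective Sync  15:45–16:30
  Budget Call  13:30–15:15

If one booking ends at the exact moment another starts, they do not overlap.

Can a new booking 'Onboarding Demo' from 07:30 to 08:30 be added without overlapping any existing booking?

Yes — the slot is free

Retrospective Readout: starts 08:30 at or after Onboarding Demo ends 08:30 → clear.
Kickoff Debrief: starts 10:30 at or after Onboarding Demo ends 08:30 → clear.
Budget Meeting: starts 10:30 at or after Onboarding Demo ends 08:30 → clear.
Budget Call: starts 13:30 at or after Onboarding Demo ends 08:30 → clear.
Planning Session: starts 14:15 at or after Onboarding Demo ends 08:30 → clear.
Retrospective Sync: starts 15:45 at or after Onboarding Demo ends 08:30 → clear.
Budget Demo: starts 16:45 at or after Onboarding Demo ends 08:30 → clear.
Roadmap Sync: starts 20:30 at or after Onboarding Demo ends 08:30 → clear.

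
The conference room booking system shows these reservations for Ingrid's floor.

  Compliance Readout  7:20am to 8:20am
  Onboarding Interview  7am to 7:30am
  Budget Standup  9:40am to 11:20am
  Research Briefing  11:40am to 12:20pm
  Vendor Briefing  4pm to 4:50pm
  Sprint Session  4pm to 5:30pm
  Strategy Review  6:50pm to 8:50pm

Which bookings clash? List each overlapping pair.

Compliance Readout & Onboarding Interview, Sprint Session & Vendor Briefing

Sorted by start: Onboarding Interview, Compliance Readout, Budget Standup, Research Briefing, Vendor Briefing, Sprint Session, Strategy Review.
Compliance Readout starts before Onboarding Interview ends → Onboarding Interview and Compliance Readout overlap.
Budget Standup starts after Onboarding Interview ends, so nothing later overlaps Onboarding Interview either.
Budget Standup starts after Compliance Readout ends, so nothing later overlaps Compliance Readout either.
Research Briefing starts after Budget Standup ends, so nothing later overlaps Budget Standup either.
Vendor Briefing starts after Research Briefing ends, so nothing later overlaps Research Briefing either.
Sprint Session starts before Vendor Briefing ends → Vendor Briefing and Sprint Session overlap.
Strategy Review starts after Vendor Briefing ends.
Strategy Review starts after Sprint Session ends.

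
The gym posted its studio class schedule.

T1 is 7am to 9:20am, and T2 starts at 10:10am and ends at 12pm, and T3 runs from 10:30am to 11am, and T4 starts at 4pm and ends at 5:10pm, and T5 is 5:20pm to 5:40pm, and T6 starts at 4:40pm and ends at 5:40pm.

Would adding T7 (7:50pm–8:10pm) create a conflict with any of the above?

No — it doesn't clash with anything

T1: ends 9:20am at or before T7 starts 7:50pm → clear.
T2: ends 12pm at or before T7 starts 7:50pm → clear.
T3: ends 11am at or before T7 starts 7:50pm → clear.
T4: ends 5:10pm at or before T7 starts 7:50pm → clear.
T6: ends 5:40pm at or before T7 starts 7:50pm → clear.
T5: ends 5:40pm at or before T7 starts 7:50pm → clear.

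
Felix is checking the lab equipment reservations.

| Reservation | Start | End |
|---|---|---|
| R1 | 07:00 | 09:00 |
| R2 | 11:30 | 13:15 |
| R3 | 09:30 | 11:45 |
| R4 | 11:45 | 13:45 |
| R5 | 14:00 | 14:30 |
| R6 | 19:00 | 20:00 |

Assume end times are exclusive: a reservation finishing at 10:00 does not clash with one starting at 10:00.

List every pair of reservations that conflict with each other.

Check each pair: they overlap iff neither finishes before the other starts.
Sorted by start: R1, R3, R2, R4, R5, R6.
R3 starts after R1 ends, so nothing later overlaps R1 either.
R2 starts before R3 ends → R3 and R2 overlap.
R4 starts exactly when R3 ends (back-to-back, no overlap), so nothing later overlaps R3 either.
R4 starts before R2 ends → R2 and R4 overlap.
R5 starts after R2 ends, so nothing later overlaps R2 either.
R5 starts after R4 ends, so nothing later overlaps R4 either.
R6 starts after R5 ends.

R2 & R3, R2 & R4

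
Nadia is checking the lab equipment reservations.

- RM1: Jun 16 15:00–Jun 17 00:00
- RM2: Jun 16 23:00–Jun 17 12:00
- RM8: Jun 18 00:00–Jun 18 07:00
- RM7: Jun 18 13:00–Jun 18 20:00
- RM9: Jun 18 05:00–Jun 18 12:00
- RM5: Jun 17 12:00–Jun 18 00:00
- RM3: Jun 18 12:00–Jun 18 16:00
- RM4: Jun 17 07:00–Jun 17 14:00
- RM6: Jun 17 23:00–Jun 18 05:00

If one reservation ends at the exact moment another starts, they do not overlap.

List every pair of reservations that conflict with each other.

Sorted by start: RM1, RM2, RM4, RM5, RM6, RM8, RM9, RM3, RM7.
RM2 starts before RM1 ends → RM1 and RM2 overlap.
RM4 starts after RM1 ends; RM1 is clear from here.
RM4 starts before RM2 ends → RM2 and RM4 overlap.
RM5 starts exactly when RM2 ends (back-to-back, no overlap); RM2 is clear from here.
RM5 starts before RM4 ends → RM4 and RM5 overlap.
RM6 starts after RM4 ends; RM4 is clear from here.
RM6 starts before RM5 ends → RM5 and RM6 overlap.
RM8 starts exactly when RM5 ends (back-to-back, no overlap); RM5 is clear from here.
RM8 starts before RM6 ends → RM6 and RM8 overlap.
RM9 starts exactly when RM6 ends (back-to-back, no overlap); RM6 is clear from here.
RM9 starts before RM8 ends → RM8 and RM9 overlap.
RM3 starts after RM8 ends; RM8 is clear from here.
RM3 starts exactly when RM9 ends (back-to-back, no overlap); RM9 is clear from here.
RM7 starts before RM3 ends → RM3 and RM7 overlap.

RM1 & RM2, RM2 & RM4, RM3 & RM7, RM4 & RM5, RM5 & RM6, RM6 & RM8, RM8 & RM9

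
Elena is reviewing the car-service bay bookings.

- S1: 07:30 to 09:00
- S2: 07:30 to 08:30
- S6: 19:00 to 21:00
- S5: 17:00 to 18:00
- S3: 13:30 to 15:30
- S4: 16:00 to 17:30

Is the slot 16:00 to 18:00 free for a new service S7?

No — it overlaps S4, S5

S1: ends 09:00 at or before S7 starts 16:00 → clear.
S2: ends 08:30 at or before S7 starts 16:00 → clear.
S3: ends 15:30 at or before S7 starts 16:00 → clear.
S4: starts 16:00 before S7 ends 18:00, and ends 17:30 after S7 starts 16:00 → overlap.
S5: starts 17:00 before S7 ends 18:00, and ends 18:00 after S7 starts 16:00 → overlap.
S6: starts 19:00 at or after S7 ends 18:00 → clear.
S7 overlaps S4, S5.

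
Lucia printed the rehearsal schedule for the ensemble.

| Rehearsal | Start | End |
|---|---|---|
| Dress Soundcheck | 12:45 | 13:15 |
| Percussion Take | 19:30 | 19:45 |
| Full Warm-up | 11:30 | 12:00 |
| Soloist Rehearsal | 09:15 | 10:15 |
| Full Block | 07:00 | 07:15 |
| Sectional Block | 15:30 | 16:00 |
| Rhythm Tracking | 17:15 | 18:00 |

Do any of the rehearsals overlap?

No

Sorted by start: Full Block, Soloist Rehearsal, Full Warm-up, Dress Soundcheck, Sectional Block, Rhythm Tracking, Percussion Take.
Soloist Rehearsal starts after Full Block ends; Full Block is clear from here.
Full Warm-up starts after Soloist Rehearsal ends; Soloist Rehearsal is clear from here.
Dress Soundcheck starts after Full Warm-up ends; Full Warm-up is clear from here.
Sectional Block starts after Dress Soundcheck ends; Dress Soundcheck is clear from here.
Rhythm Tracking starts after Sectional Block ends; Sectional Block is clear from here.
Percussion Take starts after Rhythm Tracking ends.
Every pair is clear; the schedule has no overlaps.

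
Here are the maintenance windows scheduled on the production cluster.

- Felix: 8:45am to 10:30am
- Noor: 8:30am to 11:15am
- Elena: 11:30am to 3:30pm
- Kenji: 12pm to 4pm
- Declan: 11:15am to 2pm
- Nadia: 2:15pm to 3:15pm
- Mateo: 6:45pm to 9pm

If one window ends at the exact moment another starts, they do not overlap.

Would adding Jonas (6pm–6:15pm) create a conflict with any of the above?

No — it doesn't clash with anything

Noor: ends 11:15am at or before Jonas starts 6pm → clear.
Felix: ends 10:30am at or before Jonas starts 6pm → clear.
Declan: ends 2pm at or before Jonas starts 6pm → clear.
Elena: ends 3:30pm at or before Jonas starts 6pm → clear.
Kenji: ends 4pm at or before Jonas starts 6pm → clear.
Nadia: ends 3:15pm at or before Jonas starts 6pm → clear.
Mateo: starts 6:45pm at or after Jonas ends 6:15pm → clear.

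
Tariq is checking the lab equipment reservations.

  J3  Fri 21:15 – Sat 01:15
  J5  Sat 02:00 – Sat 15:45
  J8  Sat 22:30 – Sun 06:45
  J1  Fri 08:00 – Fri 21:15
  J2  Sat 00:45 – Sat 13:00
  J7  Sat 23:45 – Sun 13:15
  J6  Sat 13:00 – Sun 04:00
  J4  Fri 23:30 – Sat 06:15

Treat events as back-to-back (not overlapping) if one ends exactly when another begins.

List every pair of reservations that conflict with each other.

Sorted by start: J1, J3, J4, J2, J5, J6, J8, J7.
J3 starts exactly when J1 ends (back-to-back, no overlap), so nothing later overlaps J1 either.
J4 starts before J3 ends → J3 and J4 overlap.
J2 starts before J3 ends → J3 and J2 overlap.
J5 starts after J3 ends, so nothing later overlaps J3 either.
J2 starts before J4 ends → J4 and J2 overlap.
J5 starts before J4 ends → J4 and J5 overlap.
J6 starts after J4 ends, so nothing later overlaps J4 either.
J5 starts before J2 ends → J2 and J5 overlap.
J6 starts exactly when J2 ends (back-to-back, no overlap), so nothing later overlaps J2 either.
J6 starts before J5 ends → J5 and J6 overlap.
J8 starts after J5 ends, so nothing later overlaps J5 either.
J8 starts before J6 ends → J6 and J8 overlap.
J7 starts before J6 ends → J6 and J7 overlap.
J7 starts before J8 ends → J8 and J7 overlap.

J2 & J3, J2 & J4, J2 & J5, J3 & J4, J4 & J5, J5 & J6, J6 & J7, J6 & J8, J7 & J8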